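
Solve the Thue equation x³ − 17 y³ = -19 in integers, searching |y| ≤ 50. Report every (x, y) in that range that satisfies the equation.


The equation is x³ - 17y³ = -19. For fixed y, x³ = 17·y³ − 19, so a solution requires the RHS to be a perfect cube.
Strategy: iterate y from -50 to 50, compute RHS = 17·y³ − 19, and check whether it is a (positive or negative) perfect cube.
Check small values of y:
  y = 0: RHS = -19 is not a perfect cube.
  y = 1: RHS = -2 is not a perfect cube.
  y = -1: RHS = -36 is not a perfect cube.
  y = 2: RHS = 117 is not a perfect cube.
  y = -2: RHS = -155 is not a perfect cube.
  y = 3: RHS = 440 is not a perfect cube.
  y = -3: RHS = -478 is not a perfect cube.
Continuing the search up to |y| = 50 finds no solutions either.
No (x, y) in the scanned range satisfies the equation.

No integer solutions with |y| ≤ 50.


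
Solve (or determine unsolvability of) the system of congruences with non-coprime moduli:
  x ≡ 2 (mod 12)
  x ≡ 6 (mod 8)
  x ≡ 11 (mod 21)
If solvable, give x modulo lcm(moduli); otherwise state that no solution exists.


Moduli 12, 8, 21 are not pairwise coprime, so CRT works modulo lcm(m_i) when all pairwise compatibility conditions hold.
Pairwise compatibility: gcd(m_i, m_j) must divide a_i - a_j for every pair.
Merge one congruence at a time:
  Start: x ≡ 2 (mod 12).
  Combine with x ≡ 6 (mod 8): gcd(12, 8) = 4; 6 - 2 = 4, which IS divisible by 4, so compatible.
    Write x = 2 + 12·t and substitute into x ≡ 6 (mod 8): 12·t ≡ 6 − 2 = 4 (mod 8).
    Divide the congruence (and modulus) by g = 4: 3·t ≡ 1 (mod 2).
    Reduce coefficients mod 2: 1·t ≡ 1 (mod 2).
    So t ≡ 1 (mod 2).
    Then x = 2 + 12·1 = 14, valid modulo lcm(12, 8) = 24: x ≡ 14 (mod 24).
  Combine with x ≡ 11 (mod 21): gcd(24, 21) = 3; 11 - 14 = -3, which IS divisible by 3, so compatible.
    Write x = 14 + 24·t and substitute into x ≡ 11 (mod 21): 24·t ≡ 11 − 14 = -3 (mod 21).
    Divide the congruence (and modulus) by g = 3: 8·t ≡ -1 (mod 7).
    Reduce coefficients mod 7: 1·t ≡ 6 (mod 7).
    So t ≡ 6 (mod 7).
    Then x = 14 + 24·6 = 158, valid modulo lcm(24, 21) = 168: x ≡ 158 (mod 168).
Verify: 158 mod 12 = 2, 158 mod 8 = 6, 158 mod 21 = 11.

x ≡ 158 (mod 168).


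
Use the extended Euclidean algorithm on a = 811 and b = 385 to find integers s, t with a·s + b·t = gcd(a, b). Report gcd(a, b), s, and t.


Euclidean algorithm on (811, 385) — divide until remainder is 0:
  811 = 2 · 385 + 41
  385 = 9 · 41 + 16
  41 = 2 · 16 + 9
  16 = 1 · 9 + 7
  9 = 1 · 7 + 2
  7 = 3 · 2 + 1
  2 = 2 · 1 + 0
gcd(811, 385) = 1.
Track Bezout coefficients alongside the remainders: start with r₀ = 811 = a·1 + b·0 (s = 1, t = 0) and r₁ = 385 = a·0 + b·1 (s = 0, t = 1); each new remainder r_{k+1} = r_{k-1} − q_k·r_k inherits s_{k+1} = s_{k-1} − q_k·s_k, t_{k+1} = t_{k-1} − q_k·t_k, so r_k = a·s_k + b·t_k at every step:
  q = 2: r = 41, s = 1 − 2·0 = 1, t = 0 − 2·1 = -2  (check: 811·1 + 385·(-2) = 41)
  q = 9: r = 16, s = 0 − 9·1 = -9, t = 1 − 9·(-2) = 19  (check: 811·(-9) + 385·19 = 16)
  q = 2: r = 9, s = 1 − 2·(-9) = 19, t = -2 − 2·19 = -40  (check: 811·19 + 385·(-40) = 9)
  q = 1: r = 7, s = -9 − 1·19 = -28, t = 19 − 1·(-40) = 59  (check: 811·(-28) + 385·59 = 7)
  q = 1: r = 2, s = 19 − 1·(-28) = 47, t = -40 − 1·59 = -99  (check: 811·47 + 385·(-99) = 2)
  q = 3: r = 1, s = -28 − 3·47 = -169, t = 59 − 3·(-99) = 356  (check: 811·(-169) + 385·356 = 1)
The row with r = 1 (the gcd) gives the Bezout coefficients s = -169, t = 356.
Result: 811 · (-169) + 385 · (356) = 1.

gcd(811, 385) = 1; s = -169, t = 356 (check: 811·(-169) + 385·356 = 1).


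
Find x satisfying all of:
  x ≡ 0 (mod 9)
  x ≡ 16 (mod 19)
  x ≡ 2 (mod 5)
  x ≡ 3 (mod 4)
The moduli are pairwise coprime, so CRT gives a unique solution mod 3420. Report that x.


Product of moduli M = 9 · 19 · 5 · 4 = 3420.
Merge one congruence at a time:
  Start: x ≡ 0 (mod 9).
  Combine with x ≡ 16 (mod 19); new modulus lcm = 171.
    Write x = 0 + 9·t and substitute into x ≡ 16 (mod 19): 9·t ≡ 16 − 0 = 16 (mod 19).
    The inverse of 9 mod 19 is 17 (since 9·17 = 153 = 8·19 + 1), so t ≡ 17·16 = 272 ≡ 6 (mod 19).
    Then x = 0 + 9·6 = 54, valid modulo lcm(9, 19) = 171: x ≡ 54 (mod 171).
  Combine with x ≡ 2 (mod 5); new modulus lcm = 855.
    Write x = 54 + 171·t and substitute into x ≡ 2 (mod 5): 171·t ≡ 2 − 54 = -52 (mod 5).
    Reduce coefficients mod 5: 1·t ≡ 3 (mod 5).
    So t ≡ 3 (mod 5).
    Then x = 54 + 171·3 = 567, valid modulo lcm(171, 5) = 855: x ≡ 567 (mod 855).
  Combine with x ≡ 3 (mod 4); new modulus lcm = 3420.
    Write x = 567 + 855·t and substitute into x ≡ 3 (mod 4): 855·t ≡ 3 − 567 = -564 (mod 4).
    Reduce coefficients mod 4: 3·t ≡ 0 (mod 4).
    The inverse of 3 mod 4 is 3 (since 3·3 = 9 = 2·4 + 1), so t ≡ 3·0 = 0 ≡ 0 (mod 4).
    Then x = 567 + 855·0 = 567, valid modulo lcm(855, 4) = 3420: x ≡ 567 (mod 3420).
Verify against each original: 567 mod 9 = 0, 567 mod 19 = 16, 567 mod 5 = 2, 567 mod 4 = 3.

x ≡ 567 (mod 3420).


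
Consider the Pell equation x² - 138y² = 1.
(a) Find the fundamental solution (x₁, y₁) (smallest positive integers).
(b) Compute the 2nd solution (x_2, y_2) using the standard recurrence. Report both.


Step 1: Find the fundamental solution (x₁, y₁) of x² - 138y² = 1.
  Expand √138 as a continued fraction. a₀ = ⌊√138⌋ = 11; iterate m_{k+1} = d_k·a_k − m_k, d_{k+1} = (138 − m_{k+1}²)/d_k, a_{k+1} = ⌊(a₀ + m_{k+1})/d_{k+1}⌋ (starting m₀ = 0, d₀ = 1), with convergents p_k = a_k·p_{k-1} + p_{k-2}, q_k = a_k·q_{k-1} + q_{k-2} (p₋₁ = 1, q₋₁ = 0):
  k = 0: a₀ = 11; p₀/q₀ = 11/1; p₀² − 138·q₀² = 121 − 138 = -17.
  k = 1: m = 11, d = 17, a = ⌊(11 + 11)/17⌋ = 1; p/q = (1·11 + 1)/(1·1 + 0) = 12/1; p² − 138·q² = 144 − 138 = 6.
  k = 2: m = 6, d = 6, a = ⌊(11 + 6)/6⌋ = 2; p/q = (2·12 + 11)/(2·1 + 1) = 35/3; p² − 138·q² = 1225 − 1242 = -17.
  k = 3: m = 6, d = 17, a = ⌊(11 + 6)/17⌋ = 1; p/q = (1·35 + 12)/(1·3 + 1) = 47/4; p² − 138·q² = 2209 − 2208 = 1.
  The first convergent with p² − 138·q² = 1 gives the fundamental solution (x₁, y₁) = (47, 4).
Step 2: Apply the recurrence (x_{n+1}, y_{n+1}) = (x₁x_n + 138y₁y_n, x₁y_n + y₁x_n) repeatedly.
  From (x_1, y_1) = (47, 4): x_2 = 47·47 + 138·4·4 = 4417; y_2 = 47·4 + 4·47 = 376.
Step 3: Verify x_2² - 138·y_2² = 19509889 - 19509888 = 1 (should be 1). ✓

(x_1, y_1) = (47, 4); (x_2, y_2) = (4417, 376).


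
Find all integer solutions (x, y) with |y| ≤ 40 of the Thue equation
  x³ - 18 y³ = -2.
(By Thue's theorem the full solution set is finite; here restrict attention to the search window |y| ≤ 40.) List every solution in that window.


The equation is x³ - 18y³ = -2. For fixed y, x³ = 18·y³ − 2, so a solution requires the RHS to be a perfect cube.
Strategy: iterate y from -40 to 40, compute RHS = 18·y³ − 2, and check whether it is a (positive or negative) perfect cube.
Check small values of y:
  y = 0: RHS = -2 is not a perfect cube.
  y = 1: RHS = 16 is not a perfect cube.
  y = -1: RHS = -20 is not a perfect cube.
  y = 2: RHS = 142 is not a perfect cube.
  y = -2: RHS = -146 is not a perfect cube.
  y = 3: RHS = 484 is not a perfect cube.
  y = -3: RHS = -488 is not a perfect cube.
Continuing the search up to |y| = 40 finds no solutions either.
No (x, y) in the scanned range satisfies the equation.

No integer solutions with |y| ≤ 40.


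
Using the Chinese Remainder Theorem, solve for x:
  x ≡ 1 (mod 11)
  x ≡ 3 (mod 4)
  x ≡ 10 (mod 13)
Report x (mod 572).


Moduli 11, 4, 13 are pairwise coprime; by CRT there is a unique solution modulo M = 11 · 4 · 13 = 572.
Solve pairwise, accumulating the modulus:
  Start with x ≡ 1 (mod 11).
  Combine with x ≡ 3 (mod 4): since gcd(11, 4) = 1, we get a unique residue mod 44.
    Write x = 1 + 11·t and substitute into x ≡ 3 (mod 4): 11·t ≡ 3 − 1 = 2 (mod 4).
    Reduce coefficients mod 4: 3·t ≡ 2 (mod 4).
    The inverse of 3 mod 4 is 3 (since 3·3 = 9 = 2·4 + 1), so t ≡ 3·2 = 6 ≡ 2 (mod 4).
    Then x = 1 + 11·2 = 23, valid modulo lcm(11, 4) = 44: x ≡ 23 (mod 44).
  Combine with x ≡ 10 (mod 13): since gcd(44, 13) = 1, we get a unique residue mod 572.
    Write x = 23 + 44·t and substitute into x ≡ 10 (mod 13): 44·t ≡ 10 − 23 = -13 (mod 13).
    Reduce coefficients mod 13: 5·t ≡ 0 (mod 13).
    The inverse of 5 mod 13 is 8 (since 5·8 = 40 = 3·13 + 1), so t ≡ 8·0 = 0 ≡ 0 (mod 13).
    Then x = 23 + 44·0 = 23, valid modulo lcm(44, 13) = 572: x ≡ 23 (mod 572).
Verify: 23 mod 11 = 1 ✓, 23 mod 4 = 3 ✓, 23 mod 13 = 10 ✓.

x ≡ 23 (mod 572).


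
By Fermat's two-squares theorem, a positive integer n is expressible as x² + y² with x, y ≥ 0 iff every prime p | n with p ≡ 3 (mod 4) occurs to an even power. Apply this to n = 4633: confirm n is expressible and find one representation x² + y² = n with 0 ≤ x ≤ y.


Step 1: Factor n = 4633 = 41 · 113.
Step 2: Check the mod-4 condition on each prime factor: 41 ≡ 1 (mod 4), exponent 1; 113 ≡ 1 (mod 4), exponent 1.
All primes ≡ 3 (mod 4) appear to even exponent (or don't appear), so by the two-squares theorem n IS expressible as a sum of two squares.
Step 3: Build a representation. Here n = 41 · 113 is a product of primes ≡ 1 (mod 4). Each prime p ≡ 1 (mod 4) is itself a sum of two squares; find a² by testing p − a² for a perfect square:
  41: 41 − 1² = 40, 41 − 2² = 37, 41 − 3² = 32, 41 − 4² = 25 = 5² ⇒ 41 = 4² + 5².
  113: 113 − 1² = 112, 113 − 2² = 109, 113 − 3² = 104, 113 − 4² = 97, 113 − 5² = 88, 113 − 6² = 77, 113 − 7² = 64 = 8² ⇒ 113 = 7² + 8².
  Combine using the Brahmagupta–Fibonacci identity (a² + b²)(c² + d²) = (ac − bd)² + (ad + bc)² = (ac + bd)² + (ad − bc)²:
  41 · 113 = 4633: from (4² + 5²)(7² + 8²), take (4·7 − 5·8, 4·8 + 5·7) = (28 − 40, 32 + 35) = (-12, 67); dropping signs (only squares matter) gives (12, 67); check 12² + 67² = 144 + 4489 = 4633 ✓.
Step 4: Order so x ≤ y and verify: 12² + 67² = 144 + 4489 = 4633 = n. ✓

n = 4633 = 12² + 67² (one valid representation with x ≤ y).


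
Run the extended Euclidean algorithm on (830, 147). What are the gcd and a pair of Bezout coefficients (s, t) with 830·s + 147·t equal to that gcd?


Euclidean algorithm on (830, 147) — divide until remainder is 0:
  830 = 5 · 147 + 95
  147 = 1 · 95 + 52
  95 = 1 · 52 + 43
  52 = 1 · 43 + 9
  43 = 4 · 9 + 7
  9 = 1 · 7 + 2
  7 = 3 · 2 + 1
  2 = 2 · 1 + 0
gcd(830, 147) = 1.
Track Bezout coefficients alongside the remainders: start with r₀ = 830 = a·1 + b·0 (s = 1, t = 0) and r₁ = 147 = a·0 + b·1 (s = 0, t = 1); each new remainder r_{k+1} = r_{k-1} − q_k·r_k inherits s_{k+1} = s_{k-1} − q_k·s_k, t_{k+1} = t_{k-1} − q_k·t_k, so r_k = a·s_k + b·t_k at every step:
  q = 5: r = 95, s = 1 − 5·0 = 1, t = 0 − 5·1 = -5  (check: 830·1 + 147·(-5) = 95)
  q = 1: r = 52, s = 0 − 1·1 = -1, t = 1 − 1·(-5) = 6  (check: 830·(-1) + 147·6 = 52)
  q = 1: r = 43, s = 1 − 1·(-1) = 2, t = -5 − 1·6 = -11  (check: 830·2 + 147·(-11) = 43)
  q = 1: r = 9, s = -1 − 1·2 = -3, t = 6 − 1·(-11) = 17  (check: 830·(-3) + 147·17 = 9)
  q = 4: r = 7, s = 2 − 4·(-3) = 14, t = -11 − 4·17 = -79  (check: 830·14 + 147·(-79) = 7)
  q = 1: r = 2, s = -3 − 1·14 = -17, t = 17 − 1·(-79) = 96  (check: 830·(-17) + 147·96 = 2)
  q = 3: r = 1, s = 14 − 3·(-17) = 65, t = -79 − 3·96 = -367  (check: 830·65 + 147·(-367) = 1)
The row with r = 1 (the gcd) gives the Bezout coefficients s = 65, t = -367.
Result: 830 · (65) + 147 · (-367) = 1.

gcd(830, 147) = 1; s = 65, t = -367 (check: 830·65 + 147·(-367) = 1).


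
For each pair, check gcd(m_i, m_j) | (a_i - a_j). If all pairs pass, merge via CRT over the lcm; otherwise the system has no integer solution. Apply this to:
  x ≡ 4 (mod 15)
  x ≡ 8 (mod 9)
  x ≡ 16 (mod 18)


Moduli 15, 9, 18 are not pairwise coprime, so CRT works modulo lcm(m_i) when all pairwise compatibility conditions hold.
Pairwise compatibility: gcd(m_i, m_j) must divide a_i - a_j for every pair.
Merge one congruence at a time:
  Start: x ≡ 4 (mod 15).
  Combine with x ≡ 8 (mod 9): gcd(15, 9) = 3, and 8 - 4 = 4 is NOT divisible by 3.
    ⇒ system is inconsistent (no integer solution).

No solution (the system is inconsistent).


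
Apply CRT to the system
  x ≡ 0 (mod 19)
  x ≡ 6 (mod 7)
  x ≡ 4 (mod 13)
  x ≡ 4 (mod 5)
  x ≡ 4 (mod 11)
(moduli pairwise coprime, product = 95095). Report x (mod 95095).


Product of moduli M = 19 · 7 · 13 · 5 · 11 = 95095.
Merge one congruence at a time:
  Start: x ≡ 0 (mod 19).
  Combine with x ≡ 6 (mod 7); new modulus lcm = 133.
    Write x = 0 + 19·t and substitute into x ≡ 6 (mod 7): 19·t ≡ 6 − 0 = 6 (mod 7).
    Reduce coefficients mod 7: 5·t ≡ 6 (mod 7).
    The inverse of 5 mod 7 is 3 (since 5·3 = 15 = 2·7 + 1), so t ≡ 3·6 = 18 ≡ 4 (mod 7).
    Then x = 0 + 19·4 = 76, valid modulo lcm(19, 7) = 133: x ≡ 76 (mod 133).
  Combine with x ≡ 4 (mod 13); new modulus lcm = 1729.
    Write x = 76 + 133·t and substitute into x ≡ 4 (mod 13): 133·t ≡ 4 − 76 = -72 (mod 13).
    Reduce coefficients mod 13: 3·t ≡ 6 (mod 13).
    The inverse of 3 mod 13 is 9 (since 3·9 = 27 = 2·13 + 1), so t ≡ 9·6 = 54 ≡ 2 (mod 13).
    Then x = 76 + 133·2 = 342, valid modulo lcm(133, 13) = 1729: x ≡ 342 (mod 1729).
  Combine with x ≡ 4 (mod 5); new modulus lcm = 8645.
    Write x = 342 + 1729·t and substitute into x ≡ 4 (mod 5): 1729·t ≡ 4 − 342 = -338 (mod 5).
    Reduce coefficients mod 5: 4·t ≡ 2 (mod 5).
    The inverse of 4 mod 5 is 4 (since 4·4 = 16 = 3·5 + 1), so t ≡ 4·2 = 8 ≡ 3 (mod 5).
    Then x = 342 + 1729·3 = 5529, valid modulo lcm(1729, 5) = 8645: x ≡ 5529 (mod 8645).
  Combine with x ≡ 4 (mod 11); new modulus lcm = 95095.
    Write x = 5529 + 8645·t and substitute into x ≡ 4 (mod 11): 8645·t ≡ 4 − 5529 = -5525 (mod 11).
    Reduce coefficients mod 11: 10·t ≡ 8 (mod 11).
    The inverse of 10 mod 11 is 10 (since 10·10 = 100 = 9·11 + 1), so t ≡ 10·8 = 80 ≡ 3 (mod 11).
    Then x = 5529 + 8645·3 = 31464, valid modulo lcm(8645, 11) = 95095: x ≡ 31464 (mod 95095).
Verify against each original: 31464 mod 19 = 0, 31464 mod 7 = 6, 31464 mod 13 = 4, 31464 mod 5 = 4, 31464 mod 11 = 4.

x ≡ 31464 (mod 95095).


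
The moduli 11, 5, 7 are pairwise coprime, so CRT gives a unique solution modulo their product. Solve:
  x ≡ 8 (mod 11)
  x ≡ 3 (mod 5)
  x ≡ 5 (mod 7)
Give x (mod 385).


Moduli 11, 5, 7 are pairwise coprime; by CRT there is a unique solution modulo M = 11 · 5 · 7 = 385.
Solve pairwise, accumulating the modulus:
  Start with x ≡ 8 (mod 11).
  Combine with x ≡ 3 (mod 5): since gcd(11, 5) = 1, we get a unique residue mod 55.
    Write x = 8 + 11·t and substitute into x ≡ 3 (mod 5): 11·t ≡ 3 − 8 = -5 (mod 5).
    Reduce coefficients mod 5: 1·t ≡ 0 (mod 5).
    So t ≡ 0 (mod 5).
    Then x = 8 + 11·0 = 8, valid modulo lcm(11, 5) = 55: x ≡ 8 (mod 55).
  Combine with x ≡ 5 (mod 7): since gcd(55, 7) = 1, we get a unique residue mod 385.
    Write x = 8 + 55·t and substitute into x ≡ 5 (mod 7): 55·t ≡ 5 − 8 = -3 (mod 7).
    Reduce coefficients mod 7: 6·t ≡ 4 (mod 7).
    The inverse of 6 mod 7 is 6 (since 6·6 = 36 = 5·7 + 1), so t ≡ 6·4 = 24 ≡ 3 (mod 7).
    Then x = 8 + 55·3 = 173, valid modulo lcm(55, 7) = 385: x ≡ 173 (mod 385).
Verify: 173 mod 11 = 8 ✓, 173 mod 5 = 3 ✓, 173 mod 7 = 5 ✓.

x ≡ 173 (mod 385).


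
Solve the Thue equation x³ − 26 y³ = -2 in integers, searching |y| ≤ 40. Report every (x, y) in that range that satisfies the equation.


The equation is x³ - 26y³ = -2. For fixed y, x³ = 26·y³ − 2, so a solution requires the RHS to be a perfect cube.
Strategy: iterate y from -40 to 40, compute RHS = 26·y³ − 2, and check whether it is a (positive or negative) perfect cube.
Check small values of y:
  y = 0: RHS = -2 is not a perfect cube.
  y = 1: RHS = 24 is not a perfect cube.
  y = -1: RHS = -28 is not a perfect cube.
  y = 2: RHS = 206 is not a perfect cube.
  y = -2: RHS = -210 is not a perfect cube.
  y = 3: RHS = 700 is not a perfect cube.
  y = -3: RHS = -704 is not a perfect cube.
Continuing the search up to |y| = 40 finds no solutions either.
No (x, y) in the scanned range satisfies the equation.

No integer solutions with |y| ≤ 40.


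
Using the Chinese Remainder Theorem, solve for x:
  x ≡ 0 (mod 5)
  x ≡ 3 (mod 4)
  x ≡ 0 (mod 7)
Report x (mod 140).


Moduli 5, 4, 7 are pairwise coprime; by CRT there is a unique solution modulo M = 5 · 4 · 7 = 140.
Solve pairwise, accumulating the modulus:
  Start with x ≡ 0 (mod 5).
  Combine with x ≡ 3 (mod 4): since gcd(5, 4) = 1, we get a unique residue mod 20.
    Write x = 0 + 5·t and substitute into x ≡ 3 (mod 4): 5·t ≡ 3 − 0 = 3 (mod 4).
    Reduce coefficients mod 4: 1·t ≡ 3 (mod 4).
    So t ≡ 3 (mod 4).
    Then x = 0 + 5·3 = 15, valid modulo lcm(5, 4) = 20: x ≡ 15 (mod 20).
  Combine with x ≡ 0 (mod 7): since gcd(20, 7) = 1, we get a unique residue mod 140.
    Write x = 15 + 20·t and substitute into x ≡ 0 (mod 7): 20·t ≡ 0 − 15 = -15 (mod 7).
    Reduce coefficients mod 7: 6·t ≡ 6 (mod 7).
    The inverse of 6 mod 7 is 6 (since 6·6 = 36 = 5·7 + 1), so t ≡ 6·6 = 36 ≡ 1 (mod 7).
    Then x = 15 + 20·1 = 35, valid modulo lcm(20, 7) = 140: x ≡ 35 (mod 140).
Verify: 35 mod 5 = 0 ✓, 35 mod 4 = 3 ✓, 35 mod 7 = 0 ✓.

x ≡ 35 (mod 140).


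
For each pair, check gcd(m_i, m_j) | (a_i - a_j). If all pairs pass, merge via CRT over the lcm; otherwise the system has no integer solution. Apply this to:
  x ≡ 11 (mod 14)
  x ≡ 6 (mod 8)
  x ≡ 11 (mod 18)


Moduli 14, 8, 18 are not pairwise coprime, so CRT works modulo lcm(m_i) when all pairwise compatibility conditions hold.
Pairwise compatibility: gcd(m_i, m_j) must divide a_i - a_j for every pair.
Merge one congruence at a time:
  Start: x ≡ 11 (mod 14).
  Combine with x ≡ 6 (mod 8): gcd(14, 8) = 2, and 6 - 11 = -5 is NOT divisible by 2.
    ⇒ system is inconsistent (no integer solution).

No solution (the system is inconsistent).


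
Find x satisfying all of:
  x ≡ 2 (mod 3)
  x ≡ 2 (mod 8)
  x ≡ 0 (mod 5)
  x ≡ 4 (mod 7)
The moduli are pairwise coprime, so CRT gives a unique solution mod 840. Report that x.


Product of moduli M = 3 · 8 · 5 · 7 = 840.
Merge one congruence at a time:
  Start: x ≡ 2 (mod 3).
  Combine with x ≡ 2 (mod 8); new modulus lcm = 24.
    Write x = 2 + 3·t and substitute into x ≡ 2 (mod 8): 3·t ≡ 2 − 2 = 0 (mod 8).
    The inverse of 3 mod 8 is 3 (since 3·3 = 9 = 1·8 + 1), so t ≡ 3·0 = 0 ≡ 0 (mod 8).
    Then x = 2 + 3·0 = 2, valid modulo lcm(3, 8) = 24: x ≡ 2 (mod 24).
  Combine with x ≡ 0 (mod 5); new modulus lcm = 120.
    Write x = 2 + 24·t and substitute into x ≡ 0 (mod 5): 24·t ≡ 0 − 2 = -2 (mod 5).
    Reduce coefficients mod 5: 4·t ≡ 3 (mod 5).
    The inverse of 4 mod 5 is 4 (since 4·4 = 16 = 3·5 + 1), so t ≡ 4·3 = 12 ≡ 2 (mod 5).
    Then x = 2 + 24·2 = 50, valid modulo lcm(24, 5) = 120: x ≡ 50 (mod 120).
  Combine with x ≡ 4 (mod 7); new modulus lcm = 840.
    Write x = 50 + 120·t and substitute into x ≡ 4 (mod 7): 120·t ≡ 4 − 50 = -46 (mod 7).
    Reduce coefficients mod 7: 1·t ≡ 3 (mod 7).
    So t ≡ 3 (mod 7).
    Then x = 50 + 120·3 = 410, valid modulo lcm(120, 7) = 840: x ≡ 410 (mod 840).
Verify against each original: 410 mod 3 = 2, 410 mod 8 = 2, 410 mod 5 = 0, 410 mod 7 = 4.

x ≡ 410 (mod 840).


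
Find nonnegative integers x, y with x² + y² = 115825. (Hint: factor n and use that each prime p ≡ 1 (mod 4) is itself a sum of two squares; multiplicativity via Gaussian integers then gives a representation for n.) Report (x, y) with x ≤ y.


Step 1: Factor n = 115825 = 5^2 · 41 · 113.
Step 2: Check the mod-4 condition on each prime factor: 5 ≡ 1 (mod 4), exponent 2; 41 ≡ 1 (mod 4), exponent 1; 113 ≡ 1 (mod 4), exponent 1.
All primes ≡ 3 (mod 4) appear to even exponent (or don't appear), so by the two-squares theorem n IS expressible as a sum of two squares.
Step 3: Build a representation. Group n = k² · m with k = 5 and m = 41 · 113 = 4633 (a product of primes ≡ 1 (mod 4)); a representation of m scales to one of n via (k·x)² + (k·y)² = k²(x² + y²). Each prime p ≡ 1 (mod 4) is itself a sum of two squares; find a² by testing p − a² for a perfect square:
  41: 41 − 1² = 40, 41 − 2² = 37, 41 − 3² = 32, 41 − 4² = 25 = 5² ⇒ 41 = 4² + 5².
  113: 113 − 1² = 112, 113 − 2² = 109, 113 − 3² = 104, 113 − 4² = 97, 113 − 5² = 88, 113 − 6² = 77, 113 − 7² = 64 = 8² ⇒ 113 = 7² + 8².
  Combine using the Brahmagupta–Fibonacci identity (a² + b²)(c² + d²) = (ac − bd)² + (ad + bc)² = (ac + bd)² + (ad − bc)²:
  41 · 113 = 4633: from (4² + 5²)(7² + 8²), take (4·7 − 5·8, 4·8 + 5·7) = (28 − 40, 32 + 35) = (-12, 67); dropping signs (only squares matter) gives (12, 67); check 12² + 67² = 144 + 4489 = 4633 ✓.
  Scale by k = 5: (5·12, 5·67) = (60, 335).
Step 4: Order so x ≤ y and verify: 60² + 335² = 3600 + 112225 = 115825 = n. ✓

n = 115825 = 60² + 335² (one valid representation with x ≤ y).


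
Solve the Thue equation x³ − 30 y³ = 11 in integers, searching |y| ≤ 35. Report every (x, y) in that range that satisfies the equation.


The equation is x³ - 30y³ = 11. For fixed y, x³ = 30·y³ + 11, so a solution requires the RHS to be a perfect cube.
Strategy: iterate y from -35 to 35, compute RHS = 30·y³ + 11, and check whether it is a (positive or negative) perfect cube.
Check small values of y:
  y = 0: RHS = 11 is not a perfect cube.
  y = 1: RHS = 41 is not a perfect cube.
  y = -1: RHS = -19 is not a perfect cube.
  y = 2: RHS = 251 is not a perfect cube.
  y = -2: RHS = -229 is not a perfect cube.
  y = 3: RHS = 821 is not a perfect cube.
  y = -3: RHS = -799 is not a perfect cube.
Continuing the search up to |y| = 35 finds no solutions either.
No (x, y) in the scanned range satisfies the equation.

No integer solutions with |y| ≤ 35.


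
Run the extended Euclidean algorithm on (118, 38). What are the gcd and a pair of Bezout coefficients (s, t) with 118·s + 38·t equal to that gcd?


Euclidean algorithm on (118, 38) — divide until remainder is 0:
  118 = 3 · 38 + 4
  38 = 9 · 4 + 2
  4 = 2 · 2 + 0
gcd(118, 38) = 2.
Track Bezout coefficients alongside the remainders: start with r₀ = 118 = a·1 + b·0 (s = 1, t = 0) and r₁ = 38 = a·0 + b·1 (s = 0, t = 1); each new remainder r_{k+1} = r_{k-1} − q_k·r_k inherits s_{k+1} = s_{k-1} − q_k·s_k, t_{k+1} = t_{k-1} − q_k·t_k, so r_k = a·s_k + b·t_k at every step:
  q = 3: r = 4, s = 1 − 3·0 = 1, t = 0 − 3·1 = -3  (check: 118·1 + 38·(-3) = 4)
  q = 9: r = 2, s = 0 − 9·1 = -9, t = 1 − 9·(-3) = 28  (check: 118·(-9) + 38·28 = 2)
The row with r = 2 (the gcd) gives the Bezout coefficients s = -9, t = 28.
Result: 118 · (-9) + 38 · (28) = 2.

gcd(118, 38) = 2; s = -9, t = 28 (check: 118·(-9) + 38·28 = 2).


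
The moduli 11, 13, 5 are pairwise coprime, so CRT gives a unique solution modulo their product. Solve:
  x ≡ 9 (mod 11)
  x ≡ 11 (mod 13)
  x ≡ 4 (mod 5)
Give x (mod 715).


Moduli 11, 13, 5 are pairwise coprime; by CRT there is a unique solution modulo M = 11 · 13 · 5 = 715.
Solve pairwise, accumulating the modulus:
  Start with x ≡ 9 (mod 11).
  Combine with x ≡ 11 (mod 13): since gcd(11, 13) = 1, we get a unique residue mod 143.
    Write x = 9 + 11·t and substitute into x ≡ 11 (mod 13): 11·t ≡ 11 − 9 = 2 (mod 13).
    The inverse of 11 mod 13 is 6 (since 11·6 = 66 = 5·13 + 1), so t ≡ 6·2 = 12 ≡ 12 (mod 13).
    Then x = 9 + 11·12 = 141, valid modulo lcm(11, 13) = 143: x ≡ 141 (mod 143).
  Combine with x ≡ 4 (mod 5): since gcd(143, 5) = 1, we get a unique residue mod 715.
    Write x = 141 + 143·t and substitute into x ≡ 4 (mod 5): 143·t ≡ 4 − 141 = -137 (mod 5).
    Reduce coefficients mod 5: 3·t ≡ 3 (mod 5).
    The inverse of 3 mod 5 is 2 (since 3·2 = 6 = 1·5 + 1), so t ≡ 2·3 = 6 ≡ 1 (mod 5).
    Then x = 141 + 143·1 = 284, valid modulo lcm(143, 5) = 715: x ≡ 284 (mod 715).
Verify: 284 mod 11 = 9 ✓, 284 mod 13 = 11 ✓, 284 mod 5 = 4 ✓.

x ≡ 284 (mod 715).


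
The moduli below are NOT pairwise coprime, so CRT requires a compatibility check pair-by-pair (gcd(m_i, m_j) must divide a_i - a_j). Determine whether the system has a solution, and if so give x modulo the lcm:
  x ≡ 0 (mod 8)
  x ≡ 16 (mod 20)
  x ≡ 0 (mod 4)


Moduli 8, 20, 4 are not pairwise coprime, so CRT works modulo lcm(m_i) when all pairwise compatibility conditions hold.
Pairwise compatibility: gcd(m_i, m_j) must divide a_i - a_j for every pair.
Merge one congruence at a time:
  Start: x ≡ 0 (mod 8).
  Combine with x ≡ 16 (mod 20): gcd(8, 20) = 4; 16 - 0 = 16, which IS divisible by 4, so compatible.
    Write x = 0 + 8·t and substitute into x ≡ 16 (mod 20): 8·t ≡ 16 − 0 = 16 (mod 20).
    Divide the congruence (and modulus) by g = 4: 2·t ≡ 4 (mod 5).
    The inverse of 2 mod 5 is 3 (since 2·3 = 6 = 1·5 + 1), so t ≡ 3·4 = 12 ≡ 2 (mod 5).
    Then x = 0 + 8·2 = 16, valid modulo lcm(8, 20) = 40: x ≡ 16 (mod 40).
  Combine with x ≡ 0 (mod 4): gcd(40, 4) = 4; 0 - 16 = -16, which IS divisible by 4, so compatible.
    Write x = 16 + 40·t and substitute into x ≡ 0 (mod 4): 40·t ≡ 0 − 16 = -16 (mod 4).
    Divide the congruence (and modulus) by g = 4: 10·t ≡ -4 (mod 1).
    Modulo 1 every t works; take t = 0.
    Then x = 16 + 40·0 = 16, valid modulo lcm(40, 4) = 40: x ≡ 16 (mod 40).
Verify: 16 mod 8 = 0, 16 mod 20 = 16, 16 mod 4 = 0.

x ≡ 16 (mod 40).


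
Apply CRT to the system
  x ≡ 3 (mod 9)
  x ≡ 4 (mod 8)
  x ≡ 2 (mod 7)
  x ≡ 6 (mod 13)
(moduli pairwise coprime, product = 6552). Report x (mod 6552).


Product of moduli M = 9 · 8 · 7 · 13 = 6552.
Merge one congruence at a time:
  Start: x ≡ 3 (mod 9).
  Combine with x ≡ 4 (mod 8); new modulus lcm = 72.
    Write x = 3 + 9·t and substitute into x ≡ 4 (mod 8): 9·t ≡ 4 − 3 = 1 (mod 8).
    Reduce coefficients mod 8: 1·t ≡ 1 (mod 8).
    So t ≡ 1 (mod 8).
    Then x = 3 + 9·1 = 12, valid modulo lcm(9, 8) = 72: x ≡ 12 (mod 72).
  Combine with x ≡ 2 (mod 7); new modulus lcm = 504.
    Write x = 12 + 72·t and substitute into x ≡ 2 (mod 7): 72·t ≡ 2 − 12 = -10 (mod 7).
    Reduce coefficients mod 7: 2·t ≡ 4 (mod 7).
    The inverse of 2 mod 7 is 4 (since 2·4 = 8 = 1·7 + 1), so t ≡ 4·4 = 16 ≡ 2 (mod 7).
    Then x = 12 + 72·2 = 156, valid modulo lcm(72, 7) = 504: x ≡ 156 (mod 504).
  Combine with x ≡ 6 (mod 13); new modulus lcm = 6552.
    Write x = 156 + 504·t and substitute into x ≡ 6 (mod 13): 504·t ≡ 6 − 156 = -150 (mod 13).
    Reduce coefficients mod 13: 10·t ≡ 6 (mod 13).
    The inverse of 10 mod 13 is 4 (since 10·4 = 40 = 3·13 + 1), so t ≡ 4·6 = 24 ≡ 11 (mod 13).
    Then x = 156 + 504·11 = 5700, valid modulo lcm(504, 13) = 6552: x ≡ 5700 (mod 6552).
Verify against each original: 5700 mod 9 = 3, 5700 mod 8 = 4, 5700 mod 7 = 2, 5700 mod 13 = 6.

x ≡ 5700 (mod 6552).


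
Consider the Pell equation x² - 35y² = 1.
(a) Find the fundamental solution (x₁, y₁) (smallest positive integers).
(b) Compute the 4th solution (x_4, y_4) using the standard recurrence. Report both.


Step 1: Find the fundamental solution (x₁, y₁) of x² - 35y² = 1.
  Expand √35 as a continued fraction. a₀ = ⌊√35⌋ = 5; iterate m_{k+1} = d_k·a_k − m_k, d_{k+1} = (35 − m_{k+1}²)/d_k, a_{k+1} = ⌊(a₀ + m_{k+1})/d_{k+1}⌋ (starting m₀ = 0, d₀ = 1), with convergents p_k = a_k·p_{k-1} + p_{k-2}, q_k = a_k·q_{k-1} + q_{k-2} (p₋₁ = 1, q₋₁ = 0):
  k = 0: a₀ = 5; p₀/q₀ = 5/1; p₀² − 35·q₀² = 25 − 35 = -10.
  k = 1: m = 5, d = 10, a = ⌊(5 + 5)/10⌋ = 1; p/q = (1·5 + 1)/(1·1 + 0) = 6/1; p² − 35·q² = 36 − 35 = 1.
  The first convergent with p² − 35·q² = 1 gives the fundamental solution (x₁, y₁) = (6, 1).
Step 2: Apply the recurrence (x_{n+1}, y_{n+1}) = (x₁x_n + 35y₁y_n, x₁y_n + y₁x_n) repeatedly.
  From (x_1, y_1) = (6, 1): x_2 = 6·6 + 35·1·1 = 71; y_2 = 6·1 + 1·6 = 12.
  From (x_2, y_2) = (71, 12): x_3 = 6·71 + 35·1·12 = 846; y_3 = 6·12 + 1·71 = 143.
  From (x_3, y_3) = (846, 143): x_4 = 6·846 + 35·1·143 = 10081; y_4 = 6·143 + 1·846 = 1704.
Step 3: Verify x_4² - 35·y_4² = 101626561 - 101626560 = 1 (should be 1). ✓

(x_1, y_1) = (6, 1); (x_4, y_4) = (10081, 1704).


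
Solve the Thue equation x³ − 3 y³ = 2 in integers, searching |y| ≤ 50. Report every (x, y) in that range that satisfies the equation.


The equation is x³ - 3y³ = 2. For fixed y, x³ = 3·y³ + 2, so a solution requires the RHS to be a perfect cube.
Strategy: iterate y from -50 to 50, compute RHS = 3·y³ + 2, and check whether it is a (positive or negative) perfect cube.
Check small values of y:
  y = 0: RHS = 2 is not a perfect cube.
  y = 1: RHS = 5 is not a perfect cube.
  y = -1: RHS = -1 = (-1)³ ⇒ x = -1 works.
  y = 2: RHS = 26 is not a perfect cube.
  y = -2: RHS = -22 is not a perfect cube.
  y = 3: RHS = 83 is not a perfect cube.
  y = -3: RHS = -79 is not a perfect cube.
Continuing the search up to |y| = 50 finds no further solutions beyond those listed.
Collected solutions: (-1, -1).

Solutions (with |y| ≤ 50): (-1, -1).


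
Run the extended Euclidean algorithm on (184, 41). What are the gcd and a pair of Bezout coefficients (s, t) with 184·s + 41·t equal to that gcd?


Euclidean algorithm on (184, 41) — divide until remainder is 0:
  184 = 4 · 41 + 20
  41 = 2 · 20 + 1
  20 = 20 · 1 + 0
gcd(184, 41) = 1.
Track Bezout coefficients alongside the remainders: start with r₀ = 184 = a·1 + b·0 (s = 1, t = 0) and r₁ = 41 = a·0 + b·1 (s = 0, t = 1); each new remainder r_{k+1} = r_{k-1} − q_k·r_k inherits s_{k+1} = s_{k-1} − q_k·s_k, t_{k+1} = t_{k-1} − q_k·t_k, so r_k = a·s_k + b·t_k at every step:
  q = 4: r = 20, s = 1 − 4·0 = 1, t = 0 − 4·1 = -4  (check: 184·1 + 41·(-4) = 20)
  q = 2: r = 1, s = 0 − 2·1 = -2, t = 1 − 2·(-4) = 9  (check: 184·(-2) + 41·9 = 1)
The row with r = 1 (the gcd) gives the Bezout coefficients s = -2, t = 9.
Result: 184 · (-2) + 41 · (9) = 1.

gcd(184, 41) = 1; s = -2, t = 9 (check: 184·(-2) + 41·9 = 1).


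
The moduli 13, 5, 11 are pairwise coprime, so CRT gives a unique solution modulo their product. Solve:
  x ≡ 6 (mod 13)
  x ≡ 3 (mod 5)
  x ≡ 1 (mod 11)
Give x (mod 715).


Moduli 13, 5, 11 are pairwise coprime; by CRT there is a unique solution modulo M = 13 · 5 · 11 = 715.
Solve pairwise, accumulating the modulus:
  Start with x ≡ 6 (mod 13).
  Combine with x ≡ 3 (mod 5): since gcd(13, 5) = 1, we get a unique residue mod 65.
    Write x = 6 + 13·t and substitute into x ≡ 3 (mod 5): 13·t ≡ 3 − 6 = -3 (mod 5).
    Reduce coefficients mod 5: 3·t ≡ 2 (mod 5).
    The inverse of 3 mod 5 is 2 (since 3·2 = 6 = 1·5 + 1), so t ≡ 2·2 = 4 ≡ 4 (mod 5).
    Then x = 6 + 13·4 = 58, valid modulo lcm(13, 5) = 65: x ≡ 58 (mod 65).
  Combine with x ≡ 1 (mod 11): since gcd(65, 11) = 1, we get a unique residue mod 715.
    Write x = 58 + 65·t and substitute into x ≡ 1 (mod 11): 65·t ≡ 1 − 58 = -57 (mod 11).
    Reduce coefficients mod 11: 10·t ≡ 9 (mod 11).
    The inverse of 10 mod 11 is 10 (since 10·10 = 100 = 9·11 + 1), so t ≡ 10·9 = 90 ≡ 2 (mod 11).
    Then x = 58 + 65·2 = 188, valid modulo lcm(65, 11) = 715: x ≡ 188 (mod 715).
Verify: 188 mod 13 = 6 ✓, 188 mod 5 = 3 ✓, 188 mod 11 = 1 ✓.

x ≡ 188 (mod 715).


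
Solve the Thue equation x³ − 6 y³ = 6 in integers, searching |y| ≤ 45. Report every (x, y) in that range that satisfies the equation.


The equation is x³ - 6y³ = 6. For fixed y, x³ = 6·y³ + 6, so a solution requires the RHS to be a perfect cube.
Strategy: iterate y from -45 to 45, compute RHS = 6·y³ + 6, and check whether it is a (positive or negative) perfect cube.
Check small values of y:
  y = 0: RHS = 6 is not a perfect cube.
  y = 1: RHS = 12 is not a perfect cube.
  y = -1: RHS = 0 = (0)³ ⇒ x = 0 works.
  y = 2: RHS = 54 is not a perfect cube.
  y = -2: RHS = -42 is not a perfect cube.
  y = 3: RHS = 168 is not a perfect cube.
  y = -3: RHS = -156 is not a perfect cube.
Continuing the search up to |y| = 45 finds no further solutions beyond those listed.
Collected solutions: (0, -1).

Solutions (with |y| ≤ 45): (0, -1).


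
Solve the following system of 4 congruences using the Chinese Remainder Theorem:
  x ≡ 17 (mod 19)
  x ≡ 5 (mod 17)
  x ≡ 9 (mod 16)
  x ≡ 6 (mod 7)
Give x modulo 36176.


Product of moduli M = 19 · 17 · 16 · 7 = 36176.
Merge one congruence at a time:
  Start: x ≡ 17 (mod 19).
  Combine with x ≡ 5 (mod 17); new modulus lcm = 323.
    Write x = 17 + 19·t and substitute into x ≡ 5 (mod 17): 19·t ≡ 5 − 17 = -12 (mod 17).
    Reduce coefficients mod 17: 2·t ≡ 5 (mod 17).
    The inverse of 2 mod 17 is 9 (since 2·9 = 18 = 1·17 + 1), so t ≡ 9·5 = 45 ≡ 11 (mod 17).
    Then x = 17 + 19·11 = 226, valid modulo lcm(19, 17) = 323: x ≡ 226 (mod 323).
  Combine with x ≡ 9 (mod 16); new modulus lcm = 5168.
    Write x = 226 + 323·t and substitute into x ≡ 9 (mod 16): 323·t ≡ 9 − 226 = -217 (mod 16).
    Reduce coefficients mod 16: 3·t ≡ 7 (mod 16).
    The inverse of 3 mod 16 is 11 (since 3·11 = 33 = 2·16 + 1), so t ≡ 11·7 = 77 ≡ 13 (mod 16).
    Then x = 226 + 323·13 = 4425, valid modulo lcm(323, 16) = 5168: x ≡ 4425 (mod 5168).
  Combine with x ≡ 6 (mod 7); new modulus lcm = 36176.
    Write x = 4425 + 5168·t and substitute into x ≡ 6 (mod 7): 5168·t ≡ 6 − 4425 = -4419 (mod 7).
    Reduce coefficients mod 7: 2·t ≡ 5 (mod 7).
    The inverse of 2 mod 7 is 4 (since 2·4 = 8 = 1·7 + 1), so t ≡ 4·5 = 20 ≡ 6 (mod 7).
    Then x = 4425 + 5168·6 = 35433, valid modulo lcm(5168, 7) = 36176: x ≡ 35433 (mod 36176).
Verify against each original: 35433 mod 19 = 17, 35433 mod 17 = 5, 35433 mod 16 = 9, 35433 mod 7 = 6.

x ≡ 35433 (mod 36176).


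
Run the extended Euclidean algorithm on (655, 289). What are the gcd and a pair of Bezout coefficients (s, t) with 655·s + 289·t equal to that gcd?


Euclidean algorithm on (655, 289) — divide until remainder is 0:
  655 = 2 · 289 + 77
  289 = 3 · 77 + 58
  77 = 1 · 58 + 19
  58 = 3 · 19 + 1
  19 = 19 · 1 + 0
gcd(655, 289) = 1.
Track Bezout coefficients alongside the remainders: start with r₀ = 655 = a·1 + b·0 (s = 1, t = 0) and r₁ = 289 = a·0 + b·1 (s = 0, t = 1); each new remainder r_{k+1} = r_{k-1} − q_k·r_k inherits s_{k+1} = s_{k-1} − q_k·s_k, t_{k+1} = t_{k-1} − q_k·t_k, so r_k = a·s_k + b·t_k at every step:
  q = 2: r = 77, s = 1 − 2·0 = 1, t = 0 − 2·1 = -2  (check: 655·1 + 289·(-2) = 77)
  q = 3: r = 58, s = 0 − 3·1 = -3, t = 1 − 3·(-2) = 7  (check: 655·(-3) + 289·7 = 58)
  q = 1: r = 19, s = 1 − 1·(-3) = 4, t = -2 − 1·7 = -9  (check: 655·4 + 289·(-9) = 19)
  q = 3: r = 1, s = -3 − 3·4 = -15, t = 7 − 3·(-9) = 34  (check: 655·(-15) + 289·34 = 1)
The row with r = 1 (the gcd) gives the Bezout coefficients s = -15, t = 34.
Result: 655 · (-15) + 289 · (34) = 1.

gcd(655, 289) = 1; s = -15, t = 34 (check: 655·(-15) + 289·34 = 1).


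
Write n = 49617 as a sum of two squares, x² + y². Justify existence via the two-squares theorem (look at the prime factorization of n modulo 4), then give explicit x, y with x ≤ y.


Step 1: Factor n = 49617 = 3^2 · 37 · 149.
Step 2: Check the mod-4 condition on each prime factor: 3 ≡ 3 (mod 4), exponent 2 (must be even); 37 ≡ 1 (mod 4), exponent 1; 149 ≡ 1 (mod 4), exponent 1.
All primes ≡ 3 (mod 4) appear to even exponent (or don't appear), so by the two-squares theorem n IS expressible as a sum of two squares.
Step 3: Build a representation. Group n = k² · m with k = 3 and m = 37 · 149 = 5513 (a product of primes ≡ 1 (mod 4)); a representation of m scales to one of n via (k·x)² + (k·y)² = k²(x² + y²). Each prime p ≡ 1 (mod 4) is itself a sum of two squares; find a² by testing p − a² for a perfect square:
  37: 37 − 1² = 36 = 6² ⇒ 37 = 1² + 6².
  149: 149 − 1² = 148, 149 − 2² = 145, 149 − 3² = 140, 149 − 4² = 133, 149 − 5² = 124, 149 − 6² = 113, 149 − 7² = 100 = 10² ⇒ 149 = 7² + 10².
  Combine using the Brahmagupta–Fibonacci identity (a² + b²)(c² + d²) = (ac − bd)² + (ad + bc)² = (ac + bd)² + (ad − bc)²:
  37 · 149 = 5513: from (1² + 6²)(7² + 10²), take (1·7 − 6·10, 1·10 + 6·7) = (7 − 60, 10 + 42) = (-53, 52); dropping signs (only squares matter) gives (53, 52); check 53² + 52² = 2809 + 2704 = 5513 ✓.
  Scale by k = 3: (3·53, 3·52) = (159, 156).
Step 4: Order so x ≤ y and verify: 156² + 159² = 24336 + 25281 = 49617 = n. ✓

n = 49617 = 156² + 159² (one valid representation with x ≤ y).


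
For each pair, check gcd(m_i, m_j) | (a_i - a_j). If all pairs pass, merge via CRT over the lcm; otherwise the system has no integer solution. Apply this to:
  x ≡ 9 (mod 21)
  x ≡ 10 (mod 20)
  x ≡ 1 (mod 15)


Moduli 21, 20, 15 are not pairwise coprime, so CRT works modulo lcm(m_i) when all pairwise compatibility conditions hold.
Pairwise compatibility: gcd(m_i, m_j) must divide a_i - a_j for every pair.
Merge one congruence at a time:
  Start: x ≡ 9 (mod 21).
  Combine with x ≡ 10 (mod 20): gcd(21, 20) = 1; 10 - 9 = 1, which IS divisible by 1, so compatible.
    Write x = 9 + 21·t and substitute into x ≡ 10 (mod 20): 21·t ≡ 10 − 9 = 1 (mod 20).
    Reduce coefficients mod 20: 1·t ≡ 1 (mod 20).
    So t ≡ 1 (mod 20).
    Then x = 9 + 21·1 = 30, valid modulo lcm(21, 20) = 420: x ≡ 30 (mod 420).
  Combine with x ≡ 1 (mod 15): gcd(420, 15) = 15, and 1 - 30 = -29 is NOT divisible by 15.
    ⇒ system is inconsistent (no integer solution).

No solution (the system is inconsistent).


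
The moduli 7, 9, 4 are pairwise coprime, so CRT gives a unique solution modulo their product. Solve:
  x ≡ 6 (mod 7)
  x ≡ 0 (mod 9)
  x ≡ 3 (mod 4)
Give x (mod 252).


Moduli 7, 9, 4 are pairwise coprime; by CRT there is a unique solution modulo M = 7 · 9 · 4 = 252.
Solve pairwise, accumulating the modulus:
  Start with x ≡ 6 (mod 7).
  Combine with x ≡ 0 (mod 9): since gcd(7, 9) = 1, we get a unique residue mod 63.
    Write x = 6 + 7·t and substitute into x ≡ 0 (mod 9): 7·t ≡ 0 − 6 = -6 (mod 9).
    Reduce coefficients mod 9: 7·t ≡ 3 (mod 9).
    The inverse of 7 mod 9 is 4 (since 7·4 = 28 = 3·9 + 1), so t ≡ 4·3 = 12 ≡ 3 (mod 9).
    Then x = 6 + 7·3 = 27, valid modulo lcm(7, 9) = 63: x ≡ 27 (mod 63).
  Combine with x ≡ 3 (mod 4): since gcd(63, 4) = 1, we get a unique residue mod 252.
    Write x = 27 + 63·t and substitute into x ≡ 3 (mod 4): 63·t ≡ 3 − 27 = -24 (mod 4).
    Reduce coefficients mod 4: 3·t ≡ 0 (mod 4).
    The inverse of 3 mod 4 is 3 (since 3·3 = 9 = 2·4 + 1), so t ≡ 3·0 = 0 ≡ 0 (mod 4).
    Then x = 27 + 63·0 = 27, valid modulo lcm(63, 4) = 252: x ≡ 27 (mod 252).
Verify: 27 mod 7 = 6 ✓, 27 mod 9 = 0 ✓, 27 mod 4 = 3 ✓.

x ≡ 27 (mod 252).


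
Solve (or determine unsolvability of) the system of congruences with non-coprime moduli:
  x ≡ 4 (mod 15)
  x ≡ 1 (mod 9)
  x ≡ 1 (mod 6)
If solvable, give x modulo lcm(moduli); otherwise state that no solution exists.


Moduli 15, 9, 6 are not pairwise coprime, so CRT works modulo lcm(m_i) when all pairwise compatibility conditions hold.
Pairwise compatibility: gcd(m_i, m_j) must divide a_i - a_j for every pair.
Merge one congruence at a time:
  Start: x ≡ 4 (mod 15).
  Combine with x ≡ 1 (mod 9): gcd(15, 9) = 3; 1 - 4 = -3, which IS divisible by 3, so compatible.
    Write x = 4 + 15·t and substitute into x ≡ 1 (mod 9): 15·t ≡ 1 − 4 = -3 (mod 9).
    Divide the congruence (and modulus) by g = 3: 5·t ≡ -1 (mod 3).
    Reduce coefficients mod 3: 2·t ≡ 2 (mod 3).
    The inverse of 2 mod 3 is 2 (since 2·2 = 4 = 1·3 + 1), so t ≡ 2·2 = 4 ≡ 1 (mod 3).
    Then x = 4 + 15·1 = 19, valid modulo lcm(15, 9) = 45: x ≡ 19 (mod 45).
  Combine with x ≡ 1 (mod 6): gcd(45, 6) = 3; 1 - 19 = -18, which IS divisible by 3, so compatible.
    Write x = 19 + 45·t and substitute into x ≡ 1 (mod 6): 45·t ≡ 1 − 19 = -18 (mod 6).
    Divide the congruence (and modulus) by g = 3: 15·t ≡ -6 (mod 2).
    Reduce coefficients mod 2: 1·t ≡ 0 (mod 2).
    So t ≡ 0 (mod 2).
    Then x = 19 + 45·0 = 19, valid modulo lcm(45, 6) = 90: x ≡ 19 (mod 90).
Verify: 19 mod 15 = 4, 19 mod 9 = 1, 19 mod 6 = 1.

x ≡ 19 (mod 90).
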